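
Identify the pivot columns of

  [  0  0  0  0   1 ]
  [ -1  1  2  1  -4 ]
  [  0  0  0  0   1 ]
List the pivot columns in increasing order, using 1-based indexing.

1, 5

ρ1 <=> ρ2
  [ -1  1  2  1  -4 ]
  [  0  0  0  0   1 ]
  [  0  0  0  0   1 ]
ρ1 -> -1·ρ1
  [ 1  -1  -2  -1  4 ]
  [ 0   0   0   0  1 ]
  [ 0   0   0   0  1 ]
ρ3 -> ρ3 − ρ2
  [ 1  -1  -2  -1  4 ]
  [ 0   0   0   0  1 ]
  [ 0   0   0   0  0 ]
ρ1 -> ρ1 − 4·ρ2
  [ 1  -1  -2  -1  0 ]
  [ 0   0   0   0  1 ]
  [ 0   0   0   0  0 ]
Pivot columns are the columns containing a leading 1.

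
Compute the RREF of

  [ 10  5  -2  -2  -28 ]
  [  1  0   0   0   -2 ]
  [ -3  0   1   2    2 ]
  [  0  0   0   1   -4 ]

ρ1 → 1/10·ρ1
  [  1  1/2  -1/5  -1/5  -14/5 ]
  [  1    0     0     0     -2 ]
  [ -3    0     1     2      2 ]
  [  0    0     0     1     -4 ]
ρ2 → ρ2 − ρ1
  [  1   1/2  -1/5  -1/5  -14/5 ]
  [  0  -1/2   1/5   1/5    4/5 ]
  [ -3     0     1     2      2 ]
  [  0     0     0     1     -4 ]
ρ3 → ρ3 + 3·ρ1
  [ 1   1/2  -1/5  -1/5  -14/5 ]
  [ 0  -1/2   1/5   1/5    4/5 ]
  [ 0   3/2   2/5   7/5  -32/5 ]
  [ 0     0     0     1     -4 ]
ρ2 → -2·ρ2
  [ 1  1/2  -1/5  -1/5  -14/5 ]
  [ 0    1  -2/5  -2/5   -8/5 ]
  [ 0  3/2   2/5   7/5  -32/5 ]
  [ 0    0     0     1     -4 ]
ρ3 → ρ3 − 3/2·ρ2
  [ 1  1/2  -1/5  -1/5  -14/5 ]
  [ 0    1  -2/5  -2/5   -8/5 ]
  [ 0    0     1     2     -4 ]
  [ 0    0     0     1     -4 ]
ρ3 → ρ3 − 2·ρ4
  [ 1  1/2  -1/5  -1/5  -14/5 ]
  [ 0    1  -2/5  -2/5   -8/5 ]
  [ 0    0     1     0      4 ]
  [ 0    0     0     1     -4 ]
ρ2 → ρ2 + 2/5·ρ4
  [ 1  1/2  -1/5  -1/5  -14/5 ]
  [ 0    1  -2/5     0  -16/5 ]
  [ 0    0     1     0      4 ]
  [ 0    0     0     1     -4 ]
ρ1 → ρ1 + 1/5·ρ4
  [ 1  1/2  -1/5  0  -18/5 ]
  [ 0    1  -2/5  0  -16/5 ]
  [ 0    0     1  0      4 ]
  [ 0    0     0  1     -4 ]
ρ2 → ρ2 + 2/5·ρ3
  [ 1  1/2  -1/5  0  -18/5 ]
  [ 0    1     0  0   -8/5 ]
  [ 0    0     1  0      4 ]
  [ 0    0     0  1     -4 ]
ρ1 → ρ1 + 1/5·ρ3
  [ 1  1/2  0  0  -14/5 ]
  [ 0    1  0  0   -8/5 ]
  [ 0    0  1  0      4 ]
  [ 0    0  0  1     -4 ]
ρ1 → ρ1 − 1/2·ρ2
  [ 1  0  0  0    -2 ]
  [ 0  1  0  0  -8/5 ]
  [ 0  0  1  0     4 ]
  [ 0  0  0  1    -4 ]

[[1, 0, 0, 0, -2], [0, 1, 0, 0, -8/5], [0, 0, 1, 0, 4], [0, 0, 0, 1, -4]]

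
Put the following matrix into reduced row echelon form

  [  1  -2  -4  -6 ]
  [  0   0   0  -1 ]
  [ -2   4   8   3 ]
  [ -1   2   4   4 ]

R3 := R3 + 2·R1
  [  1  -2  -4  -6 ]
  [  0   0   0  -1 ]
  [  0   0   0  -9 ]
  [ -1   2   4   4 ]
R4 := R4 + R1
  [ 1  -2  -4  -6 ]
  [ 0   0   0  -1 ]
  [ 0   0   0  -9 ]
  [ 0   0   0  -2 ]
R2 := -1·R2
  [ 1  -2  -4  -6 ]
  [ 0   0   0   1 ]
  [ 0   0   0  -9 ]
  [ 0   0   0  -2 ]
R3 := R3 + 9·R2
  [ 1  -2  -4  -6 ]
  [ 0   0   0   1 ]
  [ 0   0   0   0 ]
  [ 0   0   0  -2 ]
R4 := R4 + 2·R2
  [ 1  -2  -4  -6 ]
  [ 0   0   0   1 ]
  [ 0   0   0   0 ]
  [ 0   0   0   0 ]
R1 := R1 + 6·R2
  [ 1  -2  -4  0 ]
  [ 0   0   0  1 ]
  [ 0   0   0  0 ]
  [ 0   0   0  0 ]

[[1, -2, -4, 0], [0, 0, 0, 1], [0, 0, 0, 0], [0, 0, 0, 0]]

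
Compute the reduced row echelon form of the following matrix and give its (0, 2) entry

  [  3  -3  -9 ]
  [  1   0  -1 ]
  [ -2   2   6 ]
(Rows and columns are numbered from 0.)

ρ1 → 1/3·ρ1
ρ2 → ρ2 − ρ1
ρ3 → ρ3 + 2·ρ1
ρ1 → ρ1 + ρ2

-1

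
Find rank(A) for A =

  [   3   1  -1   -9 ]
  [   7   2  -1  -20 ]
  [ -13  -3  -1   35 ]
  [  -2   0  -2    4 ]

Multiply ρ1 by 1/3.
  [   1  1/3  -1/3   -3 ]
  [   7    2    -1  -20 ]
  [ -13   -3    -1   35 ]
  [  -2    0    -2    4 ]
Subtract 7 times ρ1 from ρ2.
  [   1   1/3  -1/3  -3 ]
  [   0  -1/3   4/3   1 ]
  [ -13    -3    -1  35 ]
  [  -2     0    -2   4 ]
Add 13 times ρ1 to ρ3.
  [  1   1/3   -1/3  -3 ]
  [  0  -1/3    4/3   1 ]
  [  0   4/3  -16/3  -4 ]
  [ -2     0     -2   4 ]
Add 2 times ρ1 to ρ4.
  [ 1   1/3   -1/3  -3 ]
  [ 0  -1/3    4/3   1 ]
  [ 0   4/3  -16/3  -4 ]
  [ 0   2/3   -8/3  -2 ]
Multiply ρ2 by -3.
  [ 1  1/3   -1/3  -3 ]
  [ 0    1     -4  -3 ]
  [ 0  4/3  -16/3  -4 ]
  [ 0  2/3   -8/3  -2 ]
Subtract 4/3 times ρ2 from ρ3.
  [ 1  1/3  -1/3  -3 ]
  [ 0    1    -4  -3 ]
  [ 0    0     0   0 ]
  [ 0  2/3  -8/3  -2 ]
Subtract 2/3 times ρ2 from ρ4.
  [ 1  1/3  -1/3  -3 ]
  [ 0    1    -4  -3 ]
  [ 0    0     0   0 ]
  [ 0    0     0   0 ]
Subtract 1/3 times ρ2 from ρ1.
  [ 1  0   1  -2 ]
  [ 0  1  -4  -3 ]
  [ 0  0   0   0 ]
  [ 0  0   0   0 ]
The reduced form has 2 nonzero rows.

rank = 2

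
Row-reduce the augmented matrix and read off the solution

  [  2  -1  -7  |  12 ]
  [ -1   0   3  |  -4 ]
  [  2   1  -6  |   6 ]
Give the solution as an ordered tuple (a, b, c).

(-2, -2, -2)

ρ1 := 1/2·ρ1
  [  1  -1/2  -7/2  |   6 ]
  [ -1     0     3  |  -4 ]
  [  2     1    -6  |   6 ]
ρ2 := ρ2 + ρ1
  [ 1  -1/2  -7/2  |  6 ]
  [ 0  -1/2  -1/2  |  2 ]
  [ 2     1    -6  |  6 ]
ρ3 := ρ3 − 2·ρ1
  [ 1  -1/2  -7/2  |   6 ]
  [ 0  -1/2  -1/2  |   2 ]
  [ 0     2     1  |  -6 ]
ρ2 := -2·ρ2
  [ 1  -1/2  -7/2  |   6 ]
  [ 0     1     1  |  -4 ]
  [ 0     2     1  |  -6 ]
ρ3 := ρ3 − 2·ρ2
  [ 1  -1/2  -7/2  |   6 ]
  [ 0     1     1  |  -4 ]
  [ 0     0    -1  |   2 ]
ρ3 := -1·ρ3
  [ 1  -1/2  -7/2  |   6 ]
  [ 0     1     1  |  -4 ]
  [ 0     0     1  |  -2 ]
ρ2 := ρ2 − ρ3
  [ 1  -1/2  -7/2  |   6 ]
  [ 0     1     0  |  -2 ]
  [ 0     0     1  |  -2 ]
ρ1 := ρ1 + 7/2·ρ3
  [ 1  -1/2  0  |  -1 ]
  [ 0     1  0  |  -2 ]
  [ 0     0  1  |  -2 ]
ρ1 := ρ1 + 1/2·ρ2
  [ 1  0  0  |  -2 ]
  [ 0  1  0  |  -2 ]
  [ 0  0  1  |  -2 ]
Reading off the last column: a = -2, b = -2, c = -2.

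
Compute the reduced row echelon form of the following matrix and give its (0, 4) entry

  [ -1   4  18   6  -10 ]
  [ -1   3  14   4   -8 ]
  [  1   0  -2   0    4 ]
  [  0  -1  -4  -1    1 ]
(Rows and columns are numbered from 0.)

R1 → -1·R1
  [  1  -4  -18  -6  10 ]
  [ -1   3   14   4  -8 ]
  [  1   0   -2   0   4 ]
  [  0  -1   -4  -1   1 ]
R2 → R2 + R1
  [ 1  -4  -18  -6  10 ]
  [ 0  -1   -4  -2   2 ]
  [ 1   0   -2   0   4 ]
  [ 0  -1   -4  -1   1 ]
R3 → R3 − R1
  [ 1  -4  -18  -6  10 ]
  [ 0  -1   -4  -2   2 ]
  [ 0   4   16   6  -6 ]
  [ 0  -1   -4  -1   1 ]
R2 → -1·R2
  [ 1  -4  -18  -6  10 ]
  [ 0   1    4   2  -2 ]
  [ 0   4   16   6  -6 ]
  [ 0  -1   -4  -1   1 ]
R3 → R3 − 4·R2
  [ 1  -4  -18  -6  10 ]
  [ 0   1    4   2  -2 ]
  [ 0   0    0  -2   2 ]
  [ 0  -1   -4  -1   1 ]
R4 → R4 + R2
  [ 1  -4  -18  -6  10 ]
  [ 0   1    4   2  -2 ]
  [ 0   0    0  -2   2 ]
  [ 0   0    0   1  -1 ]
R3 → -1/2·R3
  [ 1  -4  -18  -6  10 ]
  [ 0   1    4   2  -2 ]
  [ 0   0    0   1  -1 ]
  [ 0   0    0   1  -1 ]
R4 → R4 − R3
  [ 1  -4  -18  -6  10 ]
  [ 0   1    4   2  -2 ]
  [ 0   0    0   1  -1 ]
  [ 0   0    0   0   0 ]
R2 → R2 − 2·R3
  [ 1  -4  -18  -6  10 ]
  [ 0   1    4   0   0 ]
  [ 0   0    0   1  -1 ]
  [ 0   0    0   0   0 ]
R1 → R1 + 6·R3
  [ 1  -4  -18  0   4 ]
  [ 0   1    4  0   0 ]
  [ 0   0    0  1  -1 ]
  [ 0   0    0  0   0 ]
R1 → R1 + 4·R2
  [ 1  0  -2  0   4 ]
  [ 0  1   4  0   0 ]
  [ 0  0   0  1  -1 ]
  [ 0  0   0  0   0 ]

4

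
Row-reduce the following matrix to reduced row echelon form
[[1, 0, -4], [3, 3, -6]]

R2 → R2 − 3·R1
  [ 1  0  -4 ]
  [ 0  3   6 ]
R2 → 1/3·R2
  [ 1  0  -4 ]
  [ 0  1   2 ]

[[1, 0, -4], [0, 1, 2]]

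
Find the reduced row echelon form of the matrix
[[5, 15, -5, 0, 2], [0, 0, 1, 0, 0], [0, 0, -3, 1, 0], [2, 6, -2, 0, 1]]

[[1, 3, 0, 0, 0], [0, 0, 1, 0, 0], [0, 0, 0, 1, 0], [0, 0, 0, 0, 1]]

R1 -> 1/5·R1
  [ 1  3  -1  0  2/5 ]
  [ 0  0   1  0    0 ]
  [ 0  0  -3  1    0 ]
  [ 2  6  -2  0    1 ]
R4 -> R4 − 2·R1
  [ 1  3  -1  0  2/5 ]
  [ 0  0   1  0    0 ]
  [ 0  0  -3  1    0 ]
  [ 0  0   0  0  1/5 ]
R3 -> R3 + 3·R2
  [ 1  3  -1  0  2/5 ]
  [ 0  0   1  0    0 ]
  [ 0  0   0  1    0 ]
  [ 0  0   0  0  1/5 ]
R4 -> 5·R4
  [ 1  3  -1  0  2/5 ]
  [ 0  0   1  0    0 ]
  [ 0  0   0  1    0 ]
  [ 0  0   0  0    1 ]
R1 -> R1 − 2/5·R4
  [ 1  3  -1  0  0 ]
  [ 0  0   1  0  0 ]
  [ 0  0   0  1  0 ]
  [ 0  0   0  0  1 ]
R1 -> R1 + R2
  [ 1  3  0  0  0 ]
  [ 0  0  1  0  0 ]
  [ 0  0  0  1  0 ]
  [ 0  0  0  0  1 ]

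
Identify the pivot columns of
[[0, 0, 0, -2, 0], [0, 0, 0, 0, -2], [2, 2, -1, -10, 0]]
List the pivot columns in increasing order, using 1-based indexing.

R1 <=> R3
  [ 2  2  -1  -10   0 ]
  [ 0  0   0    0  -2 ]
  [ 0  0   0   -2   0 ]
R1 → 1/2·R1
  [ 1  1  -1/2  -5   0 ]
  [ 0  0     0   0  -2 ]
  [ 0  0     0  -2   0 ]
R2 <=> R3
  [ 1  1  -1/2  -5   0 ]
  [ 0  0     0  -2   0 ]
  [ 0  0     0   0  -2 ]
R2 → -1/2·R2
  [ 1  1  -1/2  -5   0 ]
  [ 0  0     0   1   0 ]
  [ 0  0     0   0  -2 ]
R3 → -1/2·R3
  [ 1  1  -1/2  -5  0 ]
  [ 0  0     0   1  0 ]
  [ 0  0     0   0  1 ]
R1 → R1 + 5·R2
  [ 1  1  -1/2  0  0 ]
  [ 0  0     0  1  0 ]
  [ 0  0     0  0  1 ]
Pivot columns are the columns containing a leading 1.

1, 4, 5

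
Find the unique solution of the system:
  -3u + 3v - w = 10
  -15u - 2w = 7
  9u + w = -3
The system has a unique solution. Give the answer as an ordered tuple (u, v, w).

(1/3, 5/3, -6)

Form the augmented matrix and row-reduce:
  [  -3  3  -1  |  10 ]
  [ -15  0  -2  |   7 ]
  [   9  0   1  |  -3 ]
R1 := -1/3·R1
  [   1  -1  1/3  |  -10/3 ]
  [ -15   0   -2  |      7 ]
  [   9   0    1  |     -3 ]
R2 := R2 + 15·R1
  [ 1   -1  1/3  |  -10/3 ]
  [ 0  -15    3  |    -43 ]
  [ 9    0    1  |     -3 ]
R3 := R3 − 9·R1
  [ 1   -1  1/3  |  -10/3 ]
  [ 0  -15    3  |    -43 ]
  [ 0    9   -2  |     27 ]
R2 := -1/15·R2
  [ 1  -1   1/3  |  -10/3 ]
  [ 0   1  -1/5  |  43/15 ]
  [ 0   9    -2  |     27 ]
R3 := R3 − 9·R2
  [ 1  -1   1/3  |  -10/3 ]
  [ 0   1  -1/5  |  43/15 ]
  [ 0   0  -1/5  |    6/5 ]
R3 := -5·R3
  [ 1  -1   1/3  |  -10/3 ]
  [ 0   1  -1/5  |  43/15 ]
  [ 0   0     1  |     -6 ]
R2 := R2 + 1/5·R3
  [ 1  -1  1/3  |  -10/3 ]
  [ 0   1    0  |    5/3 ]
  [ 0   0    1  |     -6 ]
R1 := R1 − 1/3·R3
  [ 1  -1  0  |  -4/3 ]
  [ 0   1  0  |   5/3 ]
  [ 0   0  1  |    -6 ]
R1 := R1 + R2
  [ 1  0  0  |  1/3 ]
  [ 0  1  0  |  5/3 ]
  [ 0  0  1  |   -6 ]
Reading off the last column: u = 1/3, v = 5/3, w = -6.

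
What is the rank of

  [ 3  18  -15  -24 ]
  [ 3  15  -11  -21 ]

Multiply ρ1 by 1/3.
  [ 1   6   -5   -8 ]
  [ 3  15  -11  -21 ]
Subtract 3 times ρ1 from ρ2.
  [ 1   6  -5  -8 ]
  [ 0  -3   4   3 ]
Multiply ρ2 by -1/3.
  [ 1  6    -5  -8 ]
  [ 0  1  -4/3  -1 ]
Subtract 6 times ρ2 from ρ1.
  [ 1  0     3  -2 ]
  [ 0  1  -4/3  -1 ]
The reduced form has 2 nonzero rows.

rank = 2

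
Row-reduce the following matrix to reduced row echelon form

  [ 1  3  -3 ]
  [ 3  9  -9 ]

[[1, 3, -3], [0, 0, 0]]

Subtract 3 times ρ1 from ρ2.
  [ 1  3  -3 ]
  [ 0  0   0 ]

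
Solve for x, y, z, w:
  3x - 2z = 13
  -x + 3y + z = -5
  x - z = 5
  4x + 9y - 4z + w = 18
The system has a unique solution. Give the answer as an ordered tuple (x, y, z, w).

Form the augmented matrix and row-reduce:
  [  3  0  -2  0  |  13 ]
  [ -1  3   1  0  |  -5 ]
  [  1  0  -1  0  |   5 ]
  [  4  9  -4  1  |  18 ]
ρ1 ← 1/3·ρ1
  [  1  0  -2/3  0  |  13/3 ]
  [ -1  3     1  0  |    -5 ]
  [  1  0    -1  0  |     5 ]
  [  4  9    -4  1  |    18 ]
ρ2 ← ρ2 + ρ1
  [ 1  0  -2/3  0  |  13/3 ]
  [ 0  3   1/3  0  |  -2/3 ]
  [ 1  0    -1  0  |     5 ]
  [ 4  9    -4  1  |    18 ]
ρ3 ← ρ3 − ρ1
  [ 1  0  -2/3  0  |  13/3 ]
  [ 0  3   1/3  0  |  -2/3 ]
  [ 0  0  -1/3  0  |   2/3 ]
  [ 4  9    -4  1  |    18 ]
ρ4 ← ρ4 − 4·ρ1
  [ 1  0  -2/3  0  |  13/3 ]
  [ 0  3   1/3  0  |  -2/3 ]
  [ 0  0  -1/3  0  |   2/3 ]
  [ 0  9  -4/3  1  |   2/3 ]
ρ2 ← 1/3·ρ2
  [ 1  0  -2/3  0  |  13/3 ]
  [ 0  1   1/9  0  |  -2/9 ]
  [ 0  0  -1/3  0  |   2/3 ]
  [ 0  9  -4/3  1  |   2/3 ]
ρ4 ← ρ4 − 9·ρ2
  [ 1  0  -2/3  0  |  13/3 ]
  [ 0  1   1/9  0  |  -2/9 ]
  [ 0  0  -1/3  0  |   2/3 ]
  [ 0  0  -7/3  1  |   8/3 ]
ρ3 ← -3·ρ3
  [ 1  0  -2/3  0  |  13/3 ]
  [ 0  1   1/9  0  |  -2/9 ]
  [ 0  0     1  0  |    -2 ]
  [ 0  0  -7/3  1  |   8/3 ]
ρ4 ← ρ4 + 7/3·ρ3
  [ 1  0  -2/3  0  |  13/3 ]
  [ 0  1   1/9  0  |  -2/9 ]
  [ 0  0     1  0  |    -2 ]
  [ 0  0     0  1  |    -2 ]
ρ2 ← ρ2 − 1/9·ρ3
  [ 1  0  -2/3  0  |  13/3 ]
  [ 0  1     0  0  |     0 ]
  [ 0  0     1  0  |    -2 ]
  [ 0  0     0  1  |    -2 ]
ρ1 ← ρ1 + 2/3·ρ3
  [ 1  0  0  0  |   3 ]
  [ 0  1  0  0  |   0 ]
  [ 0  0  1  0  |  -2 ]
  [ 0  0  0  1  |  -2 ]
Reading off the last column: x = 3, y = 0, z = -2, w = -2.

(3, 0, -2, -2)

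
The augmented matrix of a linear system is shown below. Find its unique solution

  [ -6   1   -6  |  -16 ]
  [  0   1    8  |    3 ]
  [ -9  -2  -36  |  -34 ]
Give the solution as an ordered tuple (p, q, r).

r1 ← -1/6·r1
r3 ← r3 + 9·r1
r3 ← r3 + 7/2·r2
r2 ← r2 − 8·r3
r1 ← r1 − r3
r1 ← r1 + 1/6·r2
Reading off the last column: p = 2, q = -1, r = 1/2.

(2, -1, 1/2)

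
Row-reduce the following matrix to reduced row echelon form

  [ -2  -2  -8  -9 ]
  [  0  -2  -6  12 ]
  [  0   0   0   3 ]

[[1, 0, 1, 0], [0, 1, 3, 0], [0, 0, 0, 1]]

Multiply R1 by -1/2.
  [ 1   1   4  9/2 ]
  [ 0  -2  -6   12 ]
  [ 0   0   0    3 ]
Multiply R2 by -1/2.
  [ 1  1  4  9/2 ]
  [ 0  1  3   -6 ]
  [ 0  0  0    3 ]
Multiply R3 by 1/3.
  [ 1  1  4  9/2 ]
  [ 0  1  3   -6 ]
  [ 0  0  0    1 ]
Add 6 times R3 to R2.
  [ 1  1  4  9/2 ]
  [ 0  1  3    0 ]
  [ 0  0  0    1 ]
Subtract 9/2 times R3 from R1.
  [ 1  1  4  0 ]
  [ 0  1  3  0 ]
  [ 0  0  0  1 ]
Subtract R2 from R1.
  [ 1  0  1  0 ]
  [ 0  1  3  0 ]
  [ 0  0  0  1 ]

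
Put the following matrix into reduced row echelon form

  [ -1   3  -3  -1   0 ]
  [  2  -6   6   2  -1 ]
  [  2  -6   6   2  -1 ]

R1 -> -1·R1
  [ 1  -3  3  1   0 ]
  [ 2  -6  6  2  -1 ]
  [ 2  -6  6  2  -1 ]
R2 -> R2 − 2·R1
  [ 1  -3  3  1   0 ]
  [ 0   0  0  0  -1 ]
  [ 2  -6  6  2  -1 ]
R3 -> R3 − 2·R1
  [ 1  -3  3  1   0 ]
  [ 0   0  0  0  -1 ]
  [ 0   0  0  0  -1 ]
R2 -> -1·R2
  [ 1  -3  3  1   0 ]
  [ 0   0  0  0   1 ]
  [ 0   0  0  0  -1 ]
R3 -> R3 + R2
  [ 1  -3  3  1  0 ]
  [ 0   0  0  0  1 ]
  [ 0   0  0  0  0 ]

[[1, -3, 3, 1, 0], [0, 0, 0, 0, 1], [0, 0, 0, 0, 0]]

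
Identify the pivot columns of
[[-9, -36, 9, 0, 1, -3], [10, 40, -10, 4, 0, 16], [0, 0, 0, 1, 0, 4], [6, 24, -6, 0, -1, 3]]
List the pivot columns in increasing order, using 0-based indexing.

0, 3, 4

ρ1 := -1/9·ρ1
ρ2 := ρ2 − 10·ρ1
ρ4 := ρ4 − 6·ρ1
ρ2 := 1/4·ρ2
ρ3 := ρ3 − ρ2
ρ3 := -18/5·ρ3
ρ4 := ρ4 + 1/3·ρ3
ρ2 := ρ2 − 5/18·ρ3
ρ1 := ρ1 + 1/9·ρ3
Pivot columns are the columns containing a leading 1.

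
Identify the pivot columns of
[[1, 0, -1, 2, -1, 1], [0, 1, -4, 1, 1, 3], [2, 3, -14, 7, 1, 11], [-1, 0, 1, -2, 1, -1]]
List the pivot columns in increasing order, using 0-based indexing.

Subtract 2 times ρ1 from ρ3.
  [  1  0   -1   2  -1   1 ]
  [  0  1   -4   1   1   3 ]
  [  0  3  -12   3   3   9 ]
  [ -1  0    1  -2   1  -1 ]
Add ρ1 to ρ4.
  [ 1  0   -1  2  -1  1 ]
  [ 0  1   -4  1   1  3 ]
  [ 0  3  -12  3   3  9 ]
  [ 0  0    0  0   0  0 ]
Subtract 3 times ρ2 from ρ3.
  [ 1  0  -1  2  -1  1 ]
  [ 0  1  -4  1   1  3 ]
  [ 0  0   0  0   0  0 ]
  [ 0  0   0  0   0  0 ]
Pivot columns are the columns containing a leading 1.

0, 1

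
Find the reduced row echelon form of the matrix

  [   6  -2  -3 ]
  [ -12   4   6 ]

[[1, -1/3, -1/2], [0, 0, 0]]

Multiply r1 by 1/6.
  [   1  -1/3  -1/2 ]
  [ -12     4     6 ]
Add 12 times r1 to r2.
  [ 1  -1/3  -1/2 ]
  [ 0     0     0 ]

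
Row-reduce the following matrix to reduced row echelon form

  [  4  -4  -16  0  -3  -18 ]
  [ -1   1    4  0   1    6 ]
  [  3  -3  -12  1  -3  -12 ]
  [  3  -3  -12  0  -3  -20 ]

[[1, -1, -4, 0, 0, 0], [0, 0, 0, 1, 0, 0], [0, 0, 0, 0, 1, 0], [0, 0, 0, 0, 0, 1]]

ρ1 -> 1/4·ρ1
  [  1  -1   -4  0  -3/4  -9/2 ]
  [ -1   1    4  0     1     6 ]
  [  3  -3  -12  1    -3   -12 ]
  [  3  -3  -12  0    -3   -20 ]
ρ2 -> ρ2 + ρ1
  [ 1  -1   -4  0  -3/4  -9/2 ]
  [ 0   0    0  0   1/4   3/2 ]
  [ 3  -3  -12  1    -3   -12 ]
  [ 3  -3  -12  0    -3   -20 ]
ρ3 -> ρ3 − 3·ρ1
  [ 1  -1   -4  0  -3/4  -9/2 ]
  [ 0   0    0  0   1/4   3/2 ]
  [ 0   0    0  1  -3/4   3/2 ]
  [ 3  -3  -12  0    -3   -20 ]
ρ4 -> ρ4 − 3·ρ1
  [ 1  -1  -4  0  -3/4   -9/2 ]
  [ 0   0   0  0   1/4    3/2 ]
  [ 0   0   0  1  -3/4    3/2 ]
  [ 0   0   0  0  -3/4  -13/2 ]
ρ2 <-> ρ3
  [ 1  -1  -4  0  -3/4   -9/2 ]
  [ 0   0   0  1  -3/4    3/2 ]
  [ 0   0   0  0   1/4    3/2 ]
  [ 0   0   0  0  -3/4  -13/2 ]
ρ3 -> 4·ρ3
  [ 1  -1  -4  0  -3/4   -9/2 ]
  [ 0   0   0  1  -3/4    3/2 ]
  [ 0   0   0  0     1      6 ]
  [ 0   0   0  0  -3/4  -13/2 ]
ρ4 -> ρ4 + 3/4·ρ3
  [ 1  -1  -4  0  -3/4  -9/2 ]
  [ 0   0   0  1  -3/4   3/2 ]
  [ 0   0   0  0     1     6 ]
  [ 0   0   0  0     0    -2 ]
ρ4 -> -1/2·ρ4
  [ 1  -1  -4  0  -3/4  -9/2 ]
  [ 0   0   0  1  -3/4   3/2 ]
  [ 0   0   0  0     1     6 ]
  [ 0   0   0  0     0     1 ]
ρ3 -> ρ3 − 6·ρ4
  [ 1  -1  -4  0  -3/4  -9/2 ]
  [ 0   0   0  1  -3/4   3/2 ]
  [ 0   0   0  0     1     0 ]
  [ 0   0   0  0     0     1 ]
ρ2 -> ρ2 − 3/2·ρ4
  [ 1  -1  -4  0  -3/4  -9/2 ]
  [ 0   0   0  1  -3/4     0 ]
  [ 0   0   0  0     1     0 ]
  [ 0   0   0  0     0     1 ]
ρ1 -> ρ1 + 9/2·ρ4
  [ 1  -1  -4  0  -3/4  0 ]
  [ 0   0   0  1  -3/4  0 ]
  [ 0   0   0  0     1  0 ]
  [ 0   0   0  0     0  1 ]
ρ2 -> ρ2 + 3/4·ρ3
  [ 1  -1  -4  0  -3/4  0 ]
  [ 0   0   0  1     0  0 ]
  [ 0   0   0  0     1  0 ]
  [ 0   0   0  0     0  1 ]
ρ1 -> ρ1 + 3/4·ρ3
  [ 1  -1  -4  0  0  0 ]
  [ 0   0   0  1  0  0 ]
  [ 0   0   0  0  1  0 ]
  [ 0   0   0  0  0  1 ]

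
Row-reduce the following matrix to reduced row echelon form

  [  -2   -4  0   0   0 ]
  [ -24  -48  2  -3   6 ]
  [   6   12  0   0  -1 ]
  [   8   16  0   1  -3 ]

R1 ← -1/2·R1
  [   1    2  0   0   0 ]
  [ -24  -48  2  -3   6 ]
  [   6   12  0   0  -1 ]
  [   8   16  0   1  -3 ]
R2 ← R2 + 24·R1
  [ 1   2  0   0   0 ]
  [ 0   0  2  -3   6 ]
  [ 6  12  0   0  -1 ]
  [ 8  16  0   1  -3 ]
R3 ← R3 − 6·R1
  [ 1   2  0   0   0 ]
  [ 0   0  2  -3   6 ]
  [ 0   0  0   0  -1 ]
  [ 8  16  0   1  -3 ]
R4 ← R4 − 8·R1
  [ 1  2  0   0   0 ]
  [ 0  0  2  -3   6 ]
  [ 0  0  0   0  -1 ]
  [ 0  0  0   1  -3 ]
R2 ← 1/2·R2
  [ 1  2  0     0   0 ]
  [ 0  0  1  -3/2   3 ]
  [ 0  0  0     0  -1 ]
  [ 0  0  0     1  -3 ]
R3 <-> R4
  [ 1  2  0     0   0 ]
  [ 0  0  1  -3/2   3 ]
  [ 0  0  0     1  -3 ]
  [ 0  0  0     0  -1 ]
R4 ← -1·R4
  [ 1  2  0     0   0 ]
  [ 0  0  1  -3/2   3 ]
  [ 0  0  0     1  -3 ]
  [ 0  0  0     0   1 ]
R3 ← R3 + 3·R4
  [ 1  2  0     0  0 ]
  [ 0  0  1  -3/2  3 ]
  [ 0  0  0     1  0 ]
  [ 0  0  0     0  1 ]
R2 ← R2 − 3·R4
  [ 1  2  0     0  0 ]
  [ 0  0  1  -3/2  0 ]
  [ 0  0  0     1  0 ]
  [ 0  0  0     0  1 ]
R2 ← R2 + 3/2·R3
  [ 1  2  0  0  0 ]
  [ 0  0  1  0  0 ]
  [ 0  0  0  1  0 ]
  [ 0  0  0  0  1 ]

[[1, 2, 0, 0, 0], [0, 0, 1, 0, 0], [0, 0, 0, 1, 0], [0, 0, 0, 0, 1]]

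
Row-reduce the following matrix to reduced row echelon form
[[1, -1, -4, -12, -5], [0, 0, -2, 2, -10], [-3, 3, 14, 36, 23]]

[[1, -1, 0, 0, -1], [0, 0, 1, 0, 4], [0, 0, 0, 1, -1]]

ρ3 -> ρ3 + 3·ρ1
  [ 1  -1  -4  -12   -5 ]
  [ 0   0  -2    2  -10 ]
  [ 0   0   2    0    8 ]
ρ2 -> -1/2·ρ2
  [ 1  -1  -4  -12  -5 ]
  [ 0   0   1   -1   5 ]
  [ 0   0   2    0   8 ]
ρ3 -> ρ3 − 2·ρ2
  [ 1  -1  -4  -12  -5 ]
  [ 0   0   1   -1   5 ]
  [ 0   0   0    2  -2 ]
ρ3 -> 1/2·ρ3
  [ 1  -1  -4  -12  -5 ]
  [ 0   0   1   -1   5 ]
  [ 0   0   0    1  -1 ]
ρ2 -> ρ2 + ρ3
  [ 1  -1  -4  -12  -5 ]
  [ 0   0   1    0   4 ]
  [ 0   0   0    1  -1 ]
ρ1 -> ρ1 + 12·ρ3
  [ 1  -1  -4  0  -17 ]
  [ 0   0   1  0    4 ]
  [ 0   0   0  1   -1 ]
ρ1 -> ρ1 + 4·ρ2
  [ 1  -1  0  0  -1 ]
  [ 0   0  1  0   4 ]
  [ 0   0  0  1  -1 ]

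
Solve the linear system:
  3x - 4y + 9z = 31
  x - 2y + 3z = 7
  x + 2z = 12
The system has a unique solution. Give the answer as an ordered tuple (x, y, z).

(2, 5, 5)

Form the augmented matrix and row-reduce:
  [ 3  -4  9  |  31 ]
  [ 1  -2  3  |   7 ]
  [ 1   0  2  |  12 ]
Multiply R1 by 1/3.
  [ 1  -4/3  3  |  31/3 ]
  [ 1    -2  3  |     7 ]
  [ 1     0  2  |    12 ]
Subtract R1 from R2.
  [ 1  -4/3  3  |   31/3 ]
  [ 0  -2/3  0  |  -10/3 ]
  [ 1     0  2  |     12 ]
Subtract R1 from R3.
  [ 1  -4/3   3  |   31/3 ]
  [ 0  -2/3   0  |  -10/3 ]
  [ 0   4/3  -1  |    5/3 ]
Multiply R2 by -3/2.
  [ 1  -4/3   3  |  31/3 ]
  [ 0     1   0  |     5 ]
  [ 0   4/3  -1  |   5/3 ]
Subtract 4/3 times R2 from R3.
  [ 1  -4/3   3  |  31/3 ]
  [ 0     1   0  |     5 ]
  [ 0     0  -1  |    -5 ]
Multiply R3 by -1.
  [ 1  -4/3  3  |  31/3 ]
  [ 0     1  0  |     5 ]
  [ 0     0  1  |     5 ]
Subtract 3 times R3 from R1.
  [ 1  -4/3  0  |  -14/3 ]
  [ 0     1  0  |      5 ]
  [ 0     0  1  |      5 ]
Add 4/3 times R2 to R1.
  [ 1  0  0  |  2 ]
  [ 0  1  0  |  5 ]
  [ 0  0  1  |  5 ]
Reading off the last column: x = 2, y = 5, z = 5.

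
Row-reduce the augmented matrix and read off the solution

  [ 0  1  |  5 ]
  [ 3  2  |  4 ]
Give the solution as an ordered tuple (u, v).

(-2, 5)

r1 ↔ r2
  [ 3  2  |  4 ]
  [ 0  1  |  5 ]
r1 -> 1/3·r1
  [ 1  2/3  |  4/3 ]
  [ 0    1  |    5 ]
r1 -> r1 − 2/3·r2
  [ 1  0  |  -2 ]
  [ 0  1  |   5 ]
Reading off the last column: u = -2, v = 5.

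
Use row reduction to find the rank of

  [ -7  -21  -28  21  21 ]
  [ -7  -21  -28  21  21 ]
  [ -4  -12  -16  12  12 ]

R1 -> -1/7·R1
  [  1    3    4  -3  -3 ]
  [ -7  -21  -28  21  21 ]
  [ -4  -12  -16  12  12 ]
R2 -> R2 + 7·R1
  [  1    3    4  -3  -3 ]
  [  0    0    0   0   0 ]
  [ -4  -12  -16  12  12 ]
R3 -> R3 + 4·R1
  [ 1  3  4  -3  -3 ]
  [ 0  0  0   0   0 ]
  [ 0  0  0   0   0 ]
The reduced form has 1 nonzero row.

rank = 1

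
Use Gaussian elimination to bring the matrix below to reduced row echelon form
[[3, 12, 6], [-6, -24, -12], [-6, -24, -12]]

[[1, 4, 2], [0, 0, 0], [0, 0, 0]]

r1 → 1/3·r1
  [  1    4    2 ]
  [ -6  -24  -12 ]
  [ -6  -24  -12 ]
r2 → r2 + 6·r1
  [  1    4    2 ]
  [  0    0    0 ]
  [ -6  -24  -12 ]
r3 → r3 + 6·r1
  [ 1  4  2 ]
  [ 0  0  0 ]
  [ 0  0  0 ]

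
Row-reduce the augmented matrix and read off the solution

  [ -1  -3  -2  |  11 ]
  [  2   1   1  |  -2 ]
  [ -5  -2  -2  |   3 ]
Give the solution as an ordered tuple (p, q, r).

R1 ← -1·R1
  [  1   3   2  |  -11 ]
  [  2   1   1  |   -2 ]
  [ -5  -2  -2  |    3 ]
R2 ← R2 − 2·R1
  [  1   3   2  |  -11 ]
  [  0  -5  -3  |   20 ]
  [ -5  -2  -2  |    3 ]
R3 ← R3 + 5·R1
  [ 1   3   2  |  -11 ]
  [ 0  -5  -3  |   20 ]
  [ 0  13   8  |  -52 ]
R2 ← -1/5·R2
  [ 1   3    2  |  -11 ]
  [ 0   1  3/5  |   -4 ]
  [ 0  13    8  |  -52 ]
R3 ← R3 − 13·R2
  [ 1  3    2  |  -11 ]
  [ 0  1  3/5  |   -4 ]
  [ 0  0  1/5  |    0 ]
R3 ← 5·R3
  [ 1  3    2  |  -11 ]
  [ 0  1  3/5  |   -4 ]
  [ 0  0    1  |    0 ]
R2 ← R2 − 3/5·R3
  [ 1  3  2  |  -11 ]
  [ 0  1  0  |   -4 ]
  [ 0  0  1  |    0 ]
R1 ← R1 − 2·R3
  [ 1  3  0  |  -11 ]
  [ 0  1  0  |   -4 ]
  [ 0  0  1  |    0 ]
R1 ← R1 − 3·R2
  [ 1  0  0  |   1 ]
  [ 0  1  0  |  -4 ]
  [ 0  0  1  |   0 ]
Reading off the last column: p = 1, q = -4, r = 0.

(1, -4, 0)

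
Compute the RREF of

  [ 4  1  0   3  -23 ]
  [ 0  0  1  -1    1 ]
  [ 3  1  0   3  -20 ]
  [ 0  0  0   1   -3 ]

r1 ← 1/4·r1
  [ 1  1/4  0  3/4  -23/4 ]
  [ 0    0  1   -1      1 ]
  [ 3    1  0    3    -20 ]
  [ 0    0  0    1     -3 ]
r3 ← r3 − 3·r1
  [ 1  1/4  0  3/4  -23/4 ]
  [ 0    0  1   -1      1 ]
  [ 0  1/4  0  3/4  -11/4 ]
  [ 0    0  0    1     -3 ]
r2 ↔ r3
  [ 1  1/4  0  3/4  -23/4 ]
  [ 0  1/4  0  3/4  -11/4 ]
  [ 0    0  1   -1      1 ]
  [ 0    0  0    1     -3 ]
r2 ← 4·r2
  [ 1  1/4  0  3/4  -23/4 ]
  [ 0    1  0    3    -11 ]
  [ 0    0  1   -1      1 ]
  [ 0    0  0    1     -3 ]
r3 ← r3 + r4
  [ 1  1/4  0  3/4  -23/4 ]
  [ 0    1  0    3    -11 ]
  [ 0    0  1    0     -2 ]
  [ 0    0  0    1     -3 ]
r2 ← r2 − 3·r4
  [ 1  1/4  0  3/4  -23/4 ]
  [ 0    1  0    0     -2 ]
  [ 0    0  1    0     -2 ]
  [ 0    0  0    1     -3 ]
r1 ← r1 − 3/4·r4
  [ 1  1/4  0  0  -7/2 ]
  [ 0    1  0  0    -2 ]
  [ 0    0  1  0    -2 ]
  [ 0    0  0  1    -3 ]
r1 ← r1 − 1/4·r2
  [ 1  0  0  0  -3 ]
  [ 0  1  0  0  -2 ]
  [ 0  0  1  0  -2 ]
  [ 0  0  0  1  -3 ]

[[1, 0, 0, 0, -3], [0, 1, 0, 0, -2], [0, 0, 1, 0, -2], [0, 0, 0, 1, -3]]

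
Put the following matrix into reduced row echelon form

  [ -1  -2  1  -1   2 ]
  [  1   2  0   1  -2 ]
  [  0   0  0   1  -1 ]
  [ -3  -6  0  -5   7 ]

R1 → -1·R1
R2 → R2 − R1
R4 → R4 + 3·R1
R4 → R4 + 3·R2
R4 → R4 + 2·R3
R4 → -1·R4
R3 → R3 + R4
R1 → R1 + 2·R4
R1 → R1 − R3
R1 → R1 + R2

[[1, 2, 0, 0, 0], [0, 0, 1, 0, 0], [0, 0, 0, 1, 0], [0, 0, 0, 0, 1]]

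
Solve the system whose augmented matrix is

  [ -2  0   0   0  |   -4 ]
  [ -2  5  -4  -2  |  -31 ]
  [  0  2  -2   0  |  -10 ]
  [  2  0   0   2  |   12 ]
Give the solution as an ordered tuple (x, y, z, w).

R1 → -1/2·R1
  [  1  0   0   0  |    2 ]
  [ -2  5  -4  -2  |  -31 ]
  [  0  2  -2   0  |  -10 ]
  [  2  0   0   2  |   12 ]
R2 → R2 + 2·R1
  [ 1  0   0   0  |    2 ]
  [ 0  5  -4  -2  |  -27 ]
  [ 0  2  -2   0  |  -10 ]
  [ 2  0   0   2  |   12 ]
R4 → R4 − 2·R1
  [ 1  0   0   0  |    2 ]
  [ 0  5  -4  -2  |  -27 ]
  [ 0  2  -2   0  |  -10 ]
  [ 0  0   0   2  |    8 ]
R2 → 1/5·R2
  [ 1  0     0     0  |      2 ]
  [ 0  1  -4/5  -2/5  |  -27/5 ]
  [ 0  2    -2     0  |    -10 ]
  [ 0  0     0     2  |      8 ]
R3 → R3 − 2·R2
  [ 1  0     0     0  |      2 ]
  [ 0  1  -4/5  -2/5  |  -27/5 ]
  [ 0  0  -2/5   4/5  |    4/5 ]
  [ 0  0     0     2  |      8 ]
R3 → -5/2·R3
  [ 1  0     0     0  |      2 ]
  [ 0  1  -4/5  -2/5  |  -27/5 ]
  [ 0  0     1    -2  |     -2 ]
  [ 0  0     0     2  |      8 ]
R4 → 1/2·R4
  [ 1  0     0     0  |      2 ]
  [ 0  1  -4/5  -2/5  |  -27/5 ]
  [ 0  0     1    -2  |     -2 ]
  [ 0  0     0     1  |      4 ]
R3 → R3 + 2·R4
  [ 1  0     0     0  |      2 ]
  [ 0  1  -4/5  -2/5  |  -27/5 ]
  [ 0  0     1     0  |      6 ]
  [ 0  0     0     1  |      4 ]
R2 → R2 + 2/5·R4
  [ 1  0     0  0  |      2 ]
  [ 0  1  -4/5  0  |  -19/5 ]
  [ 0  0     1  0  |      6 ]
  [ 0  0     0  1  |      4 ]
R2 → R2 + 4/5·R3
  [ 1  0  0  0  |  2 ]
  [ 0  1  0  0  |  1 ]
  [ 0  0  1  0  |  6 ]
  [ 0  0  0  1  |  4 ]
Reading off the last column: x = 2, y = 1, z = 6, w = 4.

(2, 1, 6, 4)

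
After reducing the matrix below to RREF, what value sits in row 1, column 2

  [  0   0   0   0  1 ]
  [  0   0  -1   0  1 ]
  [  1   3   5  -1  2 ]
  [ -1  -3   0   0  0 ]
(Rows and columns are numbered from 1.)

R1 <=> R3
  [  1   3   5  -1  2 ]
  [  0   0  -1   0  1 ]
  [  0   0   0   0  1 ]
  [ -1  -3   0   0  0 ]
R4 -> R4 + R1
  [ 1  3   5  -1  2 ]
  [ 0  0  -1   0  1 ]
  [ 0  0   0   0  1 ]
  [ 0  0   5  -1  2 ]
R2 -> -1·R2
  [ 1  3  5  -1   2 ]
  [ 0  0  1   0  -1 ]
  [ 0  0  0   0   1 ]
  [ 0  0  5  -1   2 ]
R4 -> R4 − 5·R2
  [ 1  3  5  -1   2 ]
  [ 0  0  1   0  -1 ]
  [ 0  0  0   0   1 ]
  [ 0  0  0  -1   7 ]
R3 <=> R4
  [ 1  3  5  -1   2 ]
  [ 0  0  1   0  -1 ]
  [ 0  0  0  -1   7 ]
  [ 0  0  0   0   1 ]
R3 -> -1·R3
  [ 1  3  5  -1   2 ]
  [ 0  0  1   0  -1 ]
  [ 0  0  0   1  -7 ]
  [ 0  0  0   0   1 ]
R3 -> R3 + 7·R4
  [ 1  3  5  -1   2 ]
  [ 0  0  1   0  -1 ]
  [ 0  0  0   1   0 ]
  [ 0  0  0   0   1 ]
R2 -> R2 + R4
  [ 1  3  5  -1  2 ]
  [ 0  0  1   0  0 ]
  [ 0  0  0   1  0 ]
  [ 0  0  0   0  1 ]
R1 -> R1 − 2·R4
  [ 1  3  5  -1  0 ]
  [ 0  0  1   0  0 ]
  [ 0  0  0   1  0 ]
  [ 0  0  0   0  1 ]
R1 -> R1 + R3
  [ 1  3  5  0  0 ]
  [ 0  0  1  0  0 ]
  [ 0  0  0  1  0 ]
  [ 0  0  0  0  1 ]
R1 -> R1 − 5·R2
  [ 1  3  0  0  0 ]
  [ 0  0  1  0  0 ]
  [ 0  0  0  1  0 ]
  [ 0  0  0  0  1 ]

3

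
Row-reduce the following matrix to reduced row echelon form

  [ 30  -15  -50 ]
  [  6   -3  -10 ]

[[1, -1/2, -5/3], [0, 0, 0]]

R1 → 1/30·R1
  [ 1  -1/2  -5/3 ]
  [ 6    -3   -10 ]
R2 → R2 − 6·R1
  [ 1  -1/2  -5/3 ]
  [ 0     0     0 ]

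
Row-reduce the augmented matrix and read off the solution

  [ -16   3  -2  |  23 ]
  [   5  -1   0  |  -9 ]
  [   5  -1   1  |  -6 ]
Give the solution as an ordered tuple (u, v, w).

(-2, -1, 3)

Multiply ρ1 by -1/16.
  [ 1  -3/16  1/8  |  -23/16 ]
  [ 5     -1    0  |      -9 ]
  [ 5     -1    1  |      -6 ]
Subtract 5 times ρ1 from ρ2.
  [ 1  -3/16   1/8  |  -23/16 ]
  [ 0  -1/16  -5/8  |  -29/16 ]
  [ 5     -1     1  |      -6 ]
Subtract 5 times ρ1 from ρ3.
  [ 1  -3/16   1/8  |  -23/16 ]
  [ 0  -1/16  -5/8  |  -29/16 ]
  [ 0  -1/16   3/8  |   19/16 ]
Multiply ρ2 by -16.
  [ 1  -3/16  1/8  |  -23/16 ]
  [ 0      1   10  |      29 ]
  [ 0  -1/16  3/8  |   19/16 ]
Add 1/16 times ρ2 to ρ3.
  [ 1  -3/16  1/8  |  -23/16 ]
  [ 0      1   10  |      29 ]
  [ 0      0    1  |       3 ]
Subtract 10 times ρ3 from ρ2.
  [ 1  -3/16  1/8  |  -23/16 ]
  [ 0      1    0  |      -1 ]
  [ 0      0    1  |       3 ]
Subtract 1/8 times ρ3 from ρ1.
  [ 1  -3/16  0  |  -29/16 ]
  [ 0      1  0  |      -1 ]
  [ 0      0  1  |       3 ]
Add 3/16 times ρ2 to ρ1.
  [ 1  0  0  |  -2 ]
  [ 0  1  0  |  -1 ]
  [ 0  0  1  |   3 ]
Reading off the last column: u = -2, v = -1, w = 3.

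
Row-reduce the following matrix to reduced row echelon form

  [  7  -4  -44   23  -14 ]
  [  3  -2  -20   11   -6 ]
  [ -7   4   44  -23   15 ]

ρ1 := 1/7·ρ1
  [  1  -4/7  -44/7  23/7  -2 ]
  [  3    -2    -20    11  -6 ]
  [ -7     4     44   -23  15 ]
ρ2 := ρ2 − 3·ρ1
  [  1  -4/7  -44/7  23/7  -2 ]
  [  0  -2/7   -8/7   8/7   0 ]
  [ -7     4     44   -23  15 ]
ρ3 := ρ3 + 7·ρ1
  [ 1  -4/7  -44/7  23/7  -2 ]
  [ 0  -2/7   -8/7   8/7   0 ]
  [ 0     0      0     0   1 ]
ρ2 := -7/2·ρ2
  [ 1  -4/7  -44/7  23/7  -2 ]
  [ 0     1      4    -4   0 ]
  [ 0     0      0     0   1 ]
ρ1 := ρ1 + 2·ρ3
  [ 1  -4/7  -44/7  23/7  0 ]
  [ 0     1      4    -4  0 ]
  [ 0     0      0     0  1 ]
ρ1 := ρ1 + 4/7·ρ2
  [ 1  0  -4   1  0 ]
  [ 0  1   4  -4  0 ]
  [ 0  0   0   0  1 ]

[[1, 0, -4, 1, 0], [0, 1, 4, -4, 0], [0, 0, 0, 0, 1]]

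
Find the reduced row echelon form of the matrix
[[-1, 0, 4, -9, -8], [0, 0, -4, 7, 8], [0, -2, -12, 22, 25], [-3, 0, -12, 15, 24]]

[[1, 0, 0, 2, 0], [0, 1, 0, -1/2, -1/2], [0, 0, 1, -7/4, -2], [0, 0, 0, 0, 0]]

Multiply R1 by -1.
Add 3 times R1 to R4.
Swap R2 and R3.
Multiply R2 by -1/2.
Multiply R3 by -1/4.
Add 24 times R3 to R4.
Subtract 6 times R3 from R2.
Add 4 times R3 to R1.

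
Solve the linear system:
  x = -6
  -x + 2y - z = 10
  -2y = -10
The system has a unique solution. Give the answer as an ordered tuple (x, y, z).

(-6, 5, 6)

Form the augmented matrix and row-reduce:
  [  1   0   0  |   -6 ]
  [ -1   2  -1  |   10 ]
  [  0  -2   0  |  -10 ]
Add R1 to R2.
  [ 1   0   0  |   -6 ]
  [ 0   2  -1  |    4 ]
  [ 0  -2   0  |  -10 ]
Multiply R2 by 1/2.
  [ 1   0     0  |   -6 ]
  [ 0   1  -1/2  |    2 ]
  [ 0  -2     0  |  -10 ]
Add 2 times R2 to R3.
  [ 1  0     0  |  -6 ]
  [ 0  1  -1/2  |   2 ]
  [ 0  0    -1  |  -6 ]
Multiply R3 by -1.
  [ 1  0     0  |  -6 ]
  [ 0  1  -1/2  |   2 ]
  [ 0  0     1  |   6 ]
Add 1/2 times R3 to R2.
  [ 1  0  0  |  -6 ]
  [ 0  1  0  |   5 ]
  [ 0  0  1  |   6 ]
Reading off the last column: x = -6, y = 5, z = 6.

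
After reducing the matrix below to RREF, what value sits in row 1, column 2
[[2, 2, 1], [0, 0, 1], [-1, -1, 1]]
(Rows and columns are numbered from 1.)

1

R1 -> 1/2·R1
  [  1   1  1/2 ]
  [  0   0    1 ]
  [ -1  -1    1 ]
R3 -> R3 + R1
  [ 1  1  1/2 ]
  [ 0  0    1 ]
  [ 0  0  3/2 ]
R3 -> R3 − 3/2·R2
  [ 1  1  1/2 ]
  [ 0  0    1 ]
  [ 0  0    0 ]
R1 -> R1 − 1/2·R2
  [ 1  1  0 ]
  [ 0  0  1 ]
  [ 0  0  0 ]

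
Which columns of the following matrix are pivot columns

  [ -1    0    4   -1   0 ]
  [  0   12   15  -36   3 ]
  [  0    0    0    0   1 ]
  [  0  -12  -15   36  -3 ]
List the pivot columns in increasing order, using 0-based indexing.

0, 1, 4

R1 → -1·R1
  [ 1    0   -4    1   0 ]
  [ 0   12   15  -36   3 ]
  [ 0    0    0    0   1 ]
  [ 0  -12  -15   36  -3 ]
R2 → 1/12·R2
  [ 1    0   -4   1    0 ]
  [ 0    1  5/4  -3  1/4 ]
  [ 0    0    0   0    1 ]
  [ 0  -12  -15  36   -3 ]
R4 → R4 + 12·R2
  [ 1  0   -4   1    0 ]
  [ 0  1  5/4  -3  1/4 ]
  [ 0  0    0   0    1 ]
  [ 0  0    0   0    0 ]
R2 → R2 − 1/4·R3
  [ 1  0   -4   1  0 ]
  [ 0  1  5/4  -3  0 ]
  [ 0  0    0   0  1 ]
  [ 0  0    0   0  0 ]
Pivot columns are the columns containing a leading 1.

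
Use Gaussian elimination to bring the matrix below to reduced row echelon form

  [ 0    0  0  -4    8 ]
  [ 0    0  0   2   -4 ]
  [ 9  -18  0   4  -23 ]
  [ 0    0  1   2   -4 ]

[[1, -2, 0, 0, -5/3], [0, 0, 1, 0, 0], [0, 0, 0, 1, -2], [0, 0, 0, 0, 0]]

r1 <=> r3
  [ 9  -18  0   4  -23 ]
  [ 0    0  0   2   -4 ]
  [ 0    0  0  -4    8 ]
  [ 0    0  1   2   -4 ]
r1 ← 1/9·r1
  [ 1  -2  0  4/9  -23/9 ]
  [ 0   0  0    2     -4 ]
  [ 0   0  0   -4      8 ]
  [ 0   0  1    2     -4 ]
r2 <=> r4
  [ 1  -2  0  4/9  -23/9 ]
  [ 0   0  1    2     -4 ]
  [ 0   0  0   -4      8 ]
  [ 0   0  0    2     -4 ]
r3 ← -1/4·r3
  [ 1  -2  0  4/9  -23/9 ]
  [ 0   0  1    2     -4 ]
  [ 0   0  0    1     -2 ]
  [ 0   0  0    2     -4 ]
r4 ← r4 − 2·r3
  [ 1  -2  0  4/9  -23/9 ]
  [ 0   0  1    2     -4 ]
  [ 0   0  0    1     -2 ]
  [ 0   0  0    0      0 ]
r2 ← r2 − 2·r3
  [ 1  -2  0  4/9  -23/9 ]
  [ 0   0  1    0      0 ]
  [ 0   0  0    1     -2 ]
  [ 0   0  0    0      0 ]
r1 ← r1 − 4/9·r3
  [ 1  -2  0  0  -5/3 ]
  [ 0   0  1  0     0 ]
  [ 0   0  0  1    -2 ]
  [ 0   0  0  0     0 ]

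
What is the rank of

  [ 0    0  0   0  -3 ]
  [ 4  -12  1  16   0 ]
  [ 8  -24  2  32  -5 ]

Swap R1 and R2.
Multiply R1 by 1/4.
Subtract 8 times R1 from R3.
Multiply R2 by -1/3.
Add 5 times R2 to R3.
The reduced form has 2 nonzero rows.

rank = 2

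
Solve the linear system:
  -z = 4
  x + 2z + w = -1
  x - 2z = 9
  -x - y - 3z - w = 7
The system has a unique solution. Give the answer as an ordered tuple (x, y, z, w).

(1, -2, -4, 6)

Form the augmented matrix and row-reduce:
  [  0   0  -1   0  |   4 ]
  [  1   0   2   1  |  -1 ]
  [  1   0  -2   0  |   9 ]
  [ -1  -1  -3  -1  |   7 ]
R1 <=> R2
  [  1   0   2   1  |  -1 ]
  [  0   0  -1   0  |   4 ]
  [  1   0  -2   0  |   9 ]
  [ -1  -1  -3  -1  |   7 ]
R3 → R3 − R1
  [  1   0   2   1  |  -1 ]
  [  0   0  -1   0  |   4 ]
  [  0   0  -4  -1  |  10 ]
  [ -1  -1  -3  -1  |   7 ]
R4 → R4 + R1
  [ 1   0   2   1  |  -1 ]
  [ 0   0  -1   0  |   4 ]
  [ 0   0  -4  -1  |  10 ]
  [ 0  -1  -1   0  |   6 ]
R2 <=> R4
  [ 1   0   2   1  |  -1 ]
  [ 0  -1  -1   0  |   6 ]
  [ 0   0  -4  -1  |  10 ]
  [ 0   0  -1   0  |   4 ]
R2 → -1·R2
  [ 1  0   2   1  |  -1 ]
  [ 0  1   1   0  |  -6 ]
  [ 0  0  -4  -1  |  10 ]
  [ 0  0  -1   0  |   4 ]
R3 → -1/4·R3
  [ 1  0   2    1  |    -1 ]
  [ 0  1   1    0  |    -6 ]
  [ 0  0   1  1/4  |  -5/2 ]
  [ 0  0  -1    0  |     4 ]
R4 → R4 + R3
  [ 1  0  2    1  |    -1 ]
  [ 0  1  1    0  |    -6 ]
  [ 0  0  1  1/4  |  -5/2 ]
  [ 0  0  0  1/4  |   3/2 ]
R4 → 4·R4
  [ 1  0  2    1  |    -1 ]
  [ 0  1  1    0  |    -6 ]
  [ 0  0  1  1/4  |  -5/2 ]
  [ 0  0  0    1  |     6 ]
R3 → R3 − 1/4·R4
  [ 1  0  2  1  |  -1 ]
  [ 0  1  1  0  |  -6 ]
  [ 0  0  1  0  |  -4 ]
  [ 0  0  0  1  |   6 ]
R1 → R1 − R4
  [ 1  0  2  0  |  -7 ]
  [ 0  1  1  0  |  -6 ]
  [ 0  0  1  0  |  -4 ]
  [ 0  0  0  1  |   6 ]
R2 → R2 − R3
  [ 1  0  2  0  |  -7 ]
  [ 0  1  0  0  |  -2 ]
  [ 0  0  1  0  |  -4 ]
  [ 0  0  0  1  |   6 ]
R1 → R1 − 2·R3
  [ 1  0  0  0  |   1 ]
  [ 0  1  0  0  |  -2 ]
  [ 0  0  1  0  |  -4 ]
  [ 0  0  0  1  |   6 ]
Reading off the last column: x = 1, y = -2, z = -4, w = 6.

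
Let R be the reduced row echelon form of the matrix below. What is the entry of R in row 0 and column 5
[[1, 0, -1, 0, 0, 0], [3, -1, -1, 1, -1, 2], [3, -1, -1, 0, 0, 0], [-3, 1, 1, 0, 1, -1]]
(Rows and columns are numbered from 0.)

R2 ← R2 − 3·R1
  [  1   0  -1  0   0   0 ]
  [  0  -1   2  1  -1   2 ]
  [  3  -1  -1  0   0   0 ]
  [ -3   1   1  0   1  -1 ]
R3 ← R3 − 3·R1
  [  1   0  -1  0   0   0 ]
  [  0  -1   2  1  -1   2 ]
  [  0  -1   2  0   0   0 ]
  [ -3   1   1  0   1  -1 ]
R4 ← R4 + 3·R1
  [ 1   0  -1  0   0   0 ]
  [ 0  -1   2  1  -1   2 ]
  [ 0  -1   2  0   0   0 ]
  [ 0   1  -2  0   1  -1 ]
R2 ← -1·R2
  [ 1   0  -1   0  0   0 ]
  [ 0   1  -2  -1  1  -2 ]
  [ 0  -1   2   0  0   0 ]
  [ 0   1  -2   0  1  -1 ]
R3 ← R3 + R2
  [ 1  0  -1   0  0   0 ]
  [ 0  1  -2  -1  1  -2 ]
  [ 0  0   0  -1  1  -2 ]
  [ 0  1  -2   0  1  -1 ]
R4 ← R4 − R2
  [ 1  0  -1   0  0   0 ]
  [ 0  1  -2  -1  1  -2 ]
  [ 0  0   0  -1  1  -2 ]
  [ 0  0   0   1  0   1 ]
R3 ← -1·R3
  [ 1  0  -1   0   0   0 ]
  [ 0  1  -2  -1   1  -2 ]
  [ 0  0   0   1  -1   2 ]
  [ 0  0   0   1   0   1 ]
R4 ← R4 − R3
  [ 1  0  -1   0   0   0 ]
  [ 0  1  -2  -1   1  -2 ]
  [ 0  0   0   1  -1   2 ]
  [ 0  0   0   0   1  -1 ]
R3 ← R3 + R4
  [ 1  0  -1   0  0   0 ]
  [ 0  1  -2  -1  1  -2 ]
  [ 0  0   0   1  0   1 ]
  [ 0  0   0   0  1  -1 ]
R2 ← R2 − R4
  [ 1  0  -1   0  0   0 ]
  [ 0  1  -2  -1  0  -1 ]
  [ 0  0   0   1  0   1 ]
  [ 0  0   0   0  1  -1 ]
R2 ← R2 + R3
  [ 1  0  -1  0  0   0 ]
  [ 0  1  -2  0  0   0 ]
  [ 0  0   0  1  0   1 ]
  [ 0  0   0  0  1  -1 ]

0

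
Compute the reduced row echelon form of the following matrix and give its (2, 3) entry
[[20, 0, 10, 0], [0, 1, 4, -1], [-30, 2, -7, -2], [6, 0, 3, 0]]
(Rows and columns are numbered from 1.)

Multiply R1 by 1/20.
Add 30 times R1 to R3.
Subtract 6 times R1 from R4.
Subtract 2 times R2 from R3.

4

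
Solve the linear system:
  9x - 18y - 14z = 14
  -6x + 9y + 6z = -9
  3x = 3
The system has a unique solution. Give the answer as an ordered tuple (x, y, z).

(1, -2/3, 1/2)

Form the augmented matrix and row-reduce:
  [  9  -18  -14  |  14 ]
  [ -6    9    6  |  -9 ]
  [  3    0    0  |   3 ]
r1 := 1/9·r1
  [  1  -2  -14/9  |  14/9 ]
  [ -6   9      6  |    -9 ]
  [  3   0      0  |     3 ]
r2 := r2 + 6·r1
  [ 1  -2  -14/9  |  14/9 ]
  [ 0  -3  -10/3  |   1/3 ]
  [ 3   0      0  |     3 ]
r3 := r3 − 3·r1
  [ 1  -2  -14/9  |  14/9 ]
  [ 0  -3  -10/3  |   1/3 ]
  [ 0   6   14/3  |  -5/3 ]
r2 := -1/3·r2
  [ 1  -2  -14/9  |  14/9 ]
  [ 0   1   10/9  |  -1/9 ]
  [ 0   6   14/3  |  -5/3 ]
r3 := r3 − 6·r2
  [ 1  -2  -14/9  |  14/9 ]
  [ 0   1   10/9  |  -1/9 ]
  [ 0   0     -2  |    -1 ]
r3 := -1/2·r3
  [ 1  -2  -14/9  |  14/9 ]
  [ 0   1   10/9  |  -1/9 ]
  [ 0   0      1  |   1/2 ]
r2 := r2 − 10/9·r3
  [ 1  -2  -14/9  |  14/9 ]
  [ 0   1      0  |  -2/3 ]
  [ 0   0      1  |   1/2 ]
r1 := r1 + 14/9·r3
  [ 1  -2  0  |   7/3 ]
  [ 0   1  0  |  -2/3 ]
  [ 0   0  1  |   1/2 ]
r1 := r1 + 2·r2
  [ 1  0  0  |     1 ]
  [ 0  1  0  |  -2/3 ]
  [ 0  0  1  |   1/2 ]
Reading off the last column: x = 1, y = -2/3, z = 1/2.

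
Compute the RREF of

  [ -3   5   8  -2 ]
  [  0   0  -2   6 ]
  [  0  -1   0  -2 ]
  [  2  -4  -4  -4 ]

Multiply R1 by -1/3.
  [ 1  -5/3  -8/3  2/3 ]
  [ 0     0    -2    6 ]
  [ 0    -1     0   -2 ]
  [ 2    -4    -4   -4 ]
Subtract 2 times R1 from R4.
  [ 1  -5/3  -8/3    2/3 ]
  [ 0     0    -2      6 ]
  [ 0    -1     0     -2 ]
  [ 0  -2/3   4/3  -16/3 ]
Swap R2 and R3.
  [ 1  -5/3  -8/3    2/3 ]
  [ 0    -1     0     -2 ]
  [ 0     0    -2      6 ]
  [ 0  -2/3   4/3  -16/3 ]
Multiply R2 by -1.
  [ 1  -5/3  -8/3    2/3 ]
  [ 0     1     0      2 ]
  [ 0     0    -2      6 ]
  [ 0  -2/3   4/3  -16/3 ]
Add 2/3 times R2 to R4.
  [ 1  -5/3  -8/3  2/3 ]
  [ 0     1     0    2 ]
  [ 0     0    -2    6 ]
  [ 0     0   4/3   -4 ]
Multiply R3 by -1/2.
  [ 1  -5/3  -8/3  2/3 ]
  [ 0     1     0    2 ]
  [ 0     0     1   -3 ]
  [ 0     0   4/3   -4 ]
Subtract 4/3 times R3 from R4.
  [ 1  -5/3  -8/3  2/3 ]
  [ 0     1     0    2 ]
  [ 0     0     1   -3 ]
  [ 0     0     0    0 ]
Add 8/3 times R3 to R1.
  [ 1  -5/3  0  -22/3 ]
  [ 0     1  0      2 ]
  [ 0     0  1     -3 ]
  [ 0     0  0      0 ]
Add 5/3 times R2 to R1.
  [ 1  0  0  -4 ]
  [ 0  1  0   2 ]
  [ 0  0  1  -3 ]
  [ 0  0  0   0 ]

[[1, 0, 0, -4], [0, 1, 0, 2], [0, 0, 1, -3], [0, 0, 0, 0]]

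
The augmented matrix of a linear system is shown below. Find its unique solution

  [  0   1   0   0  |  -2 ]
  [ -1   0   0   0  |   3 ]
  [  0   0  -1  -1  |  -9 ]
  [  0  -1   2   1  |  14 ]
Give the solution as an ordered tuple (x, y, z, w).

ρ1 ↔ ρ2
  [ -1   0   0   0  |   3 ]
  [  0   1   0   0  |  -2 ]
  [  0   0  -1  -1  |  -9 ]
  [  0  -1   2   1  |  14 ]
ρ1 → -1·ρ1
  [ 1   0   0   0  |  -3 ]
  [ 0   1   0   0  |  -2 ]
  [ 0   0  -1  -1  |  -9 ]
  [ 0  -1   2   1  |  14 ]
ρ4 → ρ4 + ρ2
  [ 1  0   0   0  |  -3 ]
  [ 0  1   0   0  |  -2 ]
  [ 0  0  -1  -1  |  -9 ]
  [ 0  0   2   1  |  12 ]
ρ3 → -1·ρ3
  [ 1  0  0  0  |  -3 ]
  [ 0  1  0  0  |  -2 ]
  [ 0  0  1  1  |   9 ]
  [ 0  0  2  1  |  12 ]
ρ4 → ρ4 − 2·ρ3
  [ 1  0  0   0  |  -3 ]
  [ 0  1  0   0  |  -2 ]
  [ 0  0  1   1  |   9 ]
  [ 0  0  0  -1  |  -6 ]
ρ4 → -1·ρ4
  [ 1  0  0  0  |  -3 ]
  [ 0  1  0  0  |  -2 ]
  [ 0  0  1  1  |   9 ]
  [ 0  0  0  1  |   6 ]
ρ3 → ρ3 − ρ4
  [ 1  0  0  0  |  -3 ]
  [ 0  1  0  0  |  -2 ]
  [ 0  0  1  0  |   3 ]
  [ 0  0  0  1  |   6 ]
Reading off the last column: x = -3, y = -2, z = 3, w = 6.

(-3, -2, 3, 6)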